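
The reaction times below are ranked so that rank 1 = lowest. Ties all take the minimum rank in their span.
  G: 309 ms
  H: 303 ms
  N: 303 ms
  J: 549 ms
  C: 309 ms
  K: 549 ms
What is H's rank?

1

Sorted (ascending): 303, 303, 309, 309, 549, 549
The 2 values of 303 occupy positions 1–2 → each gets rank 1.
The 2 values of 309 occupy positions 3–4 → each gets rank 3.
The 2 values of 549 occupy positions 5–6 → each gets rank 5.
H has value 303 ms → rank 1.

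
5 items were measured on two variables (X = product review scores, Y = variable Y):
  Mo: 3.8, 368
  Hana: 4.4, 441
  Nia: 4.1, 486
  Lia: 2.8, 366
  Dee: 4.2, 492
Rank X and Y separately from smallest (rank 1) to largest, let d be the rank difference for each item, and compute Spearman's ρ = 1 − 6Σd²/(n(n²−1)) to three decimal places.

0.700

Ranks of variable 1: 2, 5, 3, 1, 4
Ranks of variable 2: 2, 3, 4, 1, 5
d = r₁ − r₂: 0, 2, -1, 0, -1
d²: 0, 4, 1, 0, 1; Σd² = 6
ρ = 1 − 6·6/(5·24) = 1 − 36/120 = 0.700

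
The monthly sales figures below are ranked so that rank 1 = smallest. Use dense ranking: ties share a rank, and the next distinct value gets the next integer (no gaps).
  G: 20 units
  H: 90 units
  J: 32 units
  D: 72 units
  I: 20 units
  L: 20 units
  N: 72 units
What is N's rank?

3

Sorted (ascending): 20, 20, 20, 32, 72, 72, 90
The 3 values of 20 share dense rank 1.
The 2 values of 72 share dense rank 3.
Remaining distinct values take the next consecutive integers.
N has value 72 units → rank 3.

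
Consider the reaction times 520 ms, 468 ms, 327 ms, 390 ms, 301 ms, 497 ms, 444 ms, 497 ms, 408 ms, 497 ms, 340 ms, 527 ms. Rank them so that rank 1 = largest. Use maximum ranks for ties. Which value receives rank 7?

Sorted (descending): 527, 520, 497, 497, 497, 468, 444, 408, 390, 340, 327, 301
The 3 values of 497 occupy positions 3–5 → each gets rank 5.
Rank 7 → value 444.

444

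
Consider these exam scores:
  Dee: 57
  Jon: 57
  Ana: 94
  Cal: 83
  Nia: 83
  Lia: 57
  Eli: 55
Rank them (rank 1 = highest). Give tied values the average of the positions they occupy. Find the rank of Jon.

Sorted (descending): 94, 83, 83, 57, 57, 57, 55
The 2 values of 83 occupy positions 2–3 → average rank (2+3)/2 = 2.5.
The 3 values of 57 occupy positions 4–6 → average rank 5.
Jon has value 57 → rank 5.

5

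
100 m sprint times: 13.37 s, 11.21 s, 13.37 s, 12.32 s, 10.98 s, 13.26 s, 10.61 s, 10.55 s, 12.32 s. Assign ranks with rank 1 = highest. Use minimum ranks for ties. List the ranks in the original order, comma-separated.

1, 6, 1, 4, 7, 3, 8, 9, 4

Sorted (descending): 13.37, 13.37, 13.26, 12.32, 12.32, 11.21, 10.98, 10.61, 10.55
The 2 values of 13.37 occupy positions 1–2 → each gets rank 1.
The 2 values of 12.32 occupy positions 4–5 → each gets rank 4.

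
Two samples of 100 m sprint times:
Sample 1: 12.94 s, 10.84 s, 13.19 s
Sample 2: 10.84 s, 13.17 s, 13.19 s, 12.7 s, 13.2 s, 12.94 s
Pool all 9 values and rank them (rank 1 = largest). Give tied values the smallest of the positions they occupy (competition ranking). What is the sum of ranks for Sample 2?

27

Sorted (descending): 13.2, 13.19, 13.19, 13.17, 12.94, 12.94, 12.7, 10.84, 10.84
The 2 values of 13.19 occupy positions 2–3 → each gets rank 2.
The 2 values of 12.94 occupy positions 5–6 → each gets rank 5.
The 2 values of 10.84 occupy positions 8–9 → each gets rank 8.
Sample 2 values → pooled ranks: 10.84→8, 13.17→4, 13.19→2, 12.7→7, 13.2→1, 12.94→5
Rank sum = 8 + 4 + 2 + 7 + 1 + 5 = 27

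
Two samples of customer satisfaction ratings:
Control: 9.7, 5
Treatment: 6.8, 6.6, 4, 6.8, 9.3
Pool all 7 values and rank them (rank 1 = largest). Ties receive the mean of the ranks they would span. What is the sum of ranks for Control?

7

Sorted (descending): 9.7, 9.3, 6.8, 6.8, 6.6, 5, 4
The 2 values of 6.8 occupy positions 3–4 → average rank (3+4)/2 = 3.5.
Control values → pooled ranks: 9.7→1, 5→6
Rank sum = 1 + 6 = 7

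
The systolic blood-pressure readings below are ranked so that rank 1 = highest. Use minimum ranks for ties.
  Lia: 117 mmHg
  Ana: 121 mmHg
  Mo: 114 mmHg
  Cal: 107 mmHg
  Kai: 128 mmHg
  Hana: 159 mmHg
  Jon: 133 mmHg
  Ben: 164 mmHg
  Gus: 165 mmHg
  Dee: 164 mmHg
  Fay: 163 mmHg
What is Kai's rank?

7

Sorted (descending): 165, 164, 164, 163, 159, 133, 128, 121, 117, 114, 107
The 2 values of 164 occupy positions 2–3 → each gets rank 2.
Kai has value 128 mmHg → rank 7.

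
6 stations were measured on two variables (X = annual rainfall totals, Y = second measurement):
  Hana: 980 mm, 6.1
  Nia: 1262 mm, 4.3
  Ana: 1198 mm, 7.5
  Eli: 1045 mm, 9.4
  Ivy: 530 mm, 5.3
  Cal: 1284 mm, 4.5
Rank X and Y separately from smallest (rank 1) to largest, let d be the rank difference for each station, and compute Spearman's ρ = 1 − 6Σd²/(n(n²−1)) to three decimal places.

-0.429

Ranks of variable 1: 2, 5, 4, 3, 1, 6
Ranks of variable 2: 4, 1, 5, 6, 3, 2
d = r₁ − r₂: -2, 4, -1, -3, -2, 4
d²: 4, 16, 1, 9, 4, 16; Σd² = 50
ρ = 1 − 6·50/(6·35) = 1 − 300/210 = -0.429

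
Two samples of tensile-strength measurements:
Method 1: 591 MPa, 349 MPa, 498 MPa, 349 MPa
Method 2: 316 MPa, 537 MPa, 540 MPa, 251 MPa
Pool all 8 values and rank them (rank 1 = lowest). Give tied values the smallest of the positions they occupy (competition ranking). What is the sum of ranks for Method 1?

Sorted (ascending): 251, 316, 349, 349, 498, 537, 540, 591
The 2 values of 349 occupy positions 3–4 → each gets rank 3.
Method 1 values → pooled ranks: 591→8, 349→3, 498→5, 349→3
Rank sum = 8 + 3 + 5 + 3 = 19

19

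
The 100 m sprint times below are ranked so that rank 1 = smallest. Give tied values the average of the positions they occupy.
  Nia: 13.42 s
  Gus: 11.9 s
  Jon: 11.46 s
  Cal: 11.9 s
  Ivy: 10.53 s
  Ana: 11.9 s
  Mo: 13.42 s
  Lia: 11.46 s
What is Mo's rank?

7.5

Sorted (ascending): 10.53, 11.46, 11.46, 11.9, 11.9, 11.9, 13.42, 13.42
The 2 values of 11.46 occupy positions 2–3 → average rank (2+3)/2 = 2.5.
The 3 values of 11.9 occupy positions 4–6 → average rank 5.
The 2 values of 13.42 occupy positions 7–8 → average rank (7+8)/2 = 7.5.
Mo has value 13.42 s → rank 7.5.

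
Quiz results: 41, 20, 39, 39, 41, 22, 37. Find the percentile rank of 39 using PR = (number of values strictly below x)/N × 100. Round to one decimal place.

42.9

N = 7.
Strictly below 39: 3. Equal to 39: 2.
PR = 3/7 × 100 = 42.9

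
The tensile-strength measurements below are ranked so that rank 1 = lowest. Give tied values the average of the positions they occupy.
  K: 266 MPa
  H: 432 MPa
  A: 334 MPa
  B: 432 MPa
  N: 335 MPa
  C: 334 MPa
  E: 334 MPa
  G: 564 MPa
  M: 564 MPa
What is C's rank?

Sorted (ascending): 266, 334, 334, 334, 335, 432, 432, 564, 564
The 3 values of 334 occupy positions 2–4 → average rank 3.
The 2 values of 432 occupy positions 6–7 → average rank (6+7)/2 = 6.5.
The 2 values of 564 occupy positions 8–9 → average rank (8+9)/2 = 8.5.
C has value 334 MPa → rank 3.

3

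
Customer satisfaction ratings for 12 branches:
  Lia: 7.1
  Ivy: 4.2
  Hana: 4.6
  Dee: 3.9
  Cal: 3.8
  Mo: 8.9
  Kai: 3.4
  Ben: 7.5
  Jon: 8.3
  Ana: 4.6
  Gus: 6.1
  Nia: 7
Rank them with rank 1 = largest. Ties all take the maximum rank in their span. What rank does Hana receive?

8

Sorted (descending): 8.9, 8.3, 7.5, 7.1, 7, 6.1, 4.6, 4.6, 4.2, 3.9, 3.8, 3.4
The 2 values of 4.6 occupy positions 7–8 → each gets rank 8.
Hana has value 4.6 → rank 8.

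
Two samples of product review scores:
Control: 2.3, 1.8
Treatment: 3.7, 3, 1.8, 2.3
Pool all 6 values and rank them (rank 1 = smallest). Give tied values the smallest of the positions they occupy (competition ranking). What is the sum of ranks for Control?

Sorted (ascending): 1.8, 1.8, 2.3, 2.3, 3, 3.7
The 2 values of 1.8 occupy positions 1–2 → each gets rank 1.
The 2 values of 2.3 occupy positions 3–4 → each gets rank 3.
Control values → pooled ranks: 2.3→3, 1.8→1
Rank sum = 3 + 1 = 4

4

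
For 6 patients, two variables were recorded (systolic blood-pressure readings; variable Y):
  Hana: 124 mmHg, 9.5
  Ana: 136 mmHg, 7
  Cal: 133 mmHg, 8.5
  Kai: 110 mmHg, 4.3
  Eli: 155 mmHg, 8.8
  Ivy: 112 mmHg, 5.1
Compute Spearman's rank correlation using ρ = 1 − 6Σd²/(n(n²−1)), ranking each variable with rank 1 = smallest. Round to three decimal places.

0.600

Ranks of variable 1: 3, 5, 4, 1, 6, 2
Ranks of variable 2: 6, 3, 4, 1, 5, 2
d = r₁ − r₂: -3, 2, 0, 0, 1, 0
d²: 9, 4, 0, 0, 1, 0; Σd² = 14
ρ = 1 − 6·14/(6·35) = 1 − 84/210 = 0.600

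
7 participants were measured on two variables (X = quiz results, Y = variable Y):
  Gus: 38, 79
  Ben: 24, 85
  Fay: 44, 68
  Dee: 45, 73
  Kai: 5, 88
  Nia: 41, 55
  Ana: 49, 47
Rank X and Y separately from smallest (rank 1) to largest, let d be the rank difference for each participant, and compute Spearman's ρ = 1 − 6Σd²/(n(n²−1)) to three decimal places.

-0.857

Ranks of variable 1: 3, 2, 5, 6, 1, 4, 7
Ranks of variable 2: 5, 6, 3, 4, 7, 2, 1
d = r₁ − r₂: -2, -4, 2, 2, -6, 2, 6
d²: 4, 16, 4, 4, 36, 4, 36; Σd² = 104
ρ = 1 − 6·104/(7·48) = 1 − 624/336 = -0.857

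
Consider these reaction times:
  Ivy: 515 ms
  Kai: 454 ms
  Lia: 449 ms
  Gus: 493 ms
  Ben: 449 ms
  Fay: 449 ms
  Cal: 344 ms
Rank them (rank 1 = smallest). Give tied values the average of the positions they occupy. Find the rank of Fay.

Sorted (ascending): 344, 449, 449, 449, 454, 493, 515
The 3 values of 449 occupy positions 2–4 → average rank 3.
Fay has value 449 ms → rank 3.

3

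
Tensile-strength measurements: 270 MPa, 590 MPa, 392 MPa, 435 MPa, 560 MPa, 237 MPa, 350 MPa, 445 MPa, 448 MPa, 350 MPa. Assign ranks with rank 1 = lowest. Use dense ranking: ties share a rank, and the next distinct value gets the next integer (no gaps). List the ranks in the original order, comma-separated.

Sorted (ascending): 237, 270, 350, 350, 392, 435, 445, 448, 560, 590
The 2 values of 350 share dense rank 3.
Remaining distinct values take the next consecutive integers.

2, 9, 4, 5, 8, 1, 3, 6, 7, 3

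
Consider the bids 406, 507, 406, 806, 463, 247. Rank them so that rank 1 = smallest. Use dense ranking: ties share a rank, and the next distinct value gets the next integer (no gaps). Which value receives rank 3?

463

Sorted (ascending): 247, 406, 406, 463, 507, 806
The 2 values of 406 share dense rank 2.
Remaining distinct values take the next consecutive integers.
Rank 3 → value 463.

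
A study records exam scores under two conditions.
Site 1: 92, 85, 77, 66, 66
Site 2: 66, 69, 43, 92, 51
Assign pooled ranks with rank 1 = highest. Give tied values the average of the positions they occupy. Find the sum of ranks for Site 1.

22.5

Sorted (descending): 92, 92, 85, 77, 69, 66, 66, 66, 51, 43
The 2 values of 92 occupy positions 1–2 → average rank (1+2)/2 = 1.5.
The 3 values of 66 occupy positions 6–8 → average rank 7.
Site 1 values → pooled ranks: 92→1.5, 85→3, 77→4, 66→7, 66→7
Rank sum = 1.5 + 3 + 4 + 7 + 7 = 22.5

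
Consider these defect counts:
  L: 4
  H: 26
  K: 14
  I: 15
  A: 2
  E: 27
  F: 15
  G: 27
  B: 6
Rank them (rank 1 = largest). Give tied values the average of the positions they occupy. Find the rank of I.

4.5

Sorted (descending): 27, 27, 26, 15, 15, 14, 6, 4, 2
The 2 values of 27 occupy positions 1–2 → average rank (1+2)/2 = 1.5.
The 2 values of 15 occupy positions 4–5 → average rank (4+5)/2 = 4.5.
I has value 15 → rank 4.5.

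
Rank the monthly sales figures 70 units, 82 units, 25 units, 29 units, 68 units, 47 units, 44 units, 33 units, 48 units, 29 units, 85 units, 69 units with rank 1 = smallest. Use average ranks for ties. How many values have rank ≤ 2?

1

Sorted (ascending): 25, 29, 29, 33, 44, 47, 48, 68, 69, 70, 82, 85
The 2 values of 29 occupy positions 2–3 → average rank (2+3)/2 = 2.5.
Ranks ≤ 2: {1} → 1 value.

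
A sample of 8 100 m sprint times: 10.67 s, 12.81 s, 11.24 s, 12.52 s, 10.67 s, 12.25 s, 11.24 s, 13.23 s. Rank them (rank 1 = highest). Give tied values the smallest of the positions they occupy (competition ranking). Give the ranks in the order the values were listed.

7, 2, 5, 3, 7, 4, 5, 1

Sorted (descending): 13.23, 12.81, 12.52, 12.25, 11.24, 11.24, 10.67, 10.67
The 2 values of 11.24 occupy positions 5–6 → each gets rank 5.
The 2 values of 10.67 occupy positions 7–8 → each gets rank 7.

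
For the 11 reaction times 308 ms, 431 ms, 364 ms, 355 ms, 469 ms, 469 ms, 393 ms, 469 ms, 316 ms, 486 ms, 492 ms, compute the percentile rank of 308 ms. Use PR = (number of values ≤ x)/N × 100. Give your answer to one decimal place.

N = 11.
Strictly below 308: 0. Equal to 308: 1.
PR = 1/11 × 100 = 9.1

9.1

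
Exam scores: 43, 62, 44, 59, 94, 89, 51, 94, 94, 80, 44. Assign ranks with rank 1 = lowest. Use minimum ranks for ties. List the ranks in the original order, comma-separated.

1, 6, 2, 5, 9, 8, 4, 9, 9, 7, 2

Sorted (ascending): 43, 44, 44, 51, 59, 62, 80, 89, 94, 94, 94
The 2 values of 44 occupy positions 2–3 → each gets rank 2.
The 3 values of 94 occupy positions 9–11 → each gets rank 9.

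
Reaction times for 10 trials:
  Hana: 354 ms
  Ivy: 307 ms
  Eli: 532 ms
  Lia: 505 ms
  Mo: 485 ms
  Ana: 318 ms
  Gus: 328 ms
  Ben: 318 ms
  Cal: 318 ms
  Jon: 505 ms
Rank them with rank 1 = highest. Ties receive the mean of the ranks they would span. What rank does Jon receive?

2.5

Sorted (descending): 532, 505, 505, 485, 354, 328, 318, 318, 318, 307
The 2 values of 505 occupy positions 2–3 → average rank (2+3)/2 = 2.5.
The 3 values of 318 occupy positions 7–9 → average rank 8.
Jon has value 505 ms → rank 2.5.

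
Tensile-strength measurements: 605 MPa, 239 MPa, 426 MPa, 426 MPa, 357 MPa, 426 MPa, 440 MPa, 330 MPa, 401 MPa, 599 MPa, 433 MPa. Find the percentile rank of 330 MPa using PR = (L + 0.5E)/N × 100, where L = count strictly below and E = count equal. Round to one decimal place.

13.6

N = 11.
Strictly below 330: 1. Equal to 330: 1.
PR = (1 + 0.5·1)/11 × 100 = 13.6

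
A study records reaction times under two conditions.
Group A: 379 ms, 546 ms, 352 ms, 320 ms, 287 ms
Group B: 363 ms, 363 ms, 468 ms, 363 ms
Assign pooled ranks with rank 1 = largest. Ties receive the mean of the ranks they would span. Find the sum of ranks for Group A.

Sorted (descending): 546, 468, 379, 363, 363, 363, 352, 320, 287
The 3 values of 363 occupy positions 4–6 → average rank 5.
Group A values → pooled ranks: 379→3, 546→1, 352→7, 320→8, 287→9
Rank sum = 3 + 1 + 7 + 8 + 9 = 28

28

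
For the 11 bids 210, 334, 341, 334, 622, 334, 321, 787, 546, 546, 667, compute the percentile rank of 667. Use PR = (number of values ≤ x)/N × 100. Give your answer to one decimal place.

90.9

N = 11.
Strictly below 667: 9. Equal to 667: 1.
PR = 10/11 × 100 = 90.9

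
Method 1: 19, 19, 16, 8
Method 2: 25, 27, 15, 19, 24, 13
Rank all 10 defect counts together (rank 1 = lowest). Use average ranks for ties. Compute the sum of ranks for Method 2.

38

Sorted (ascending): 8, 13, 15, 16, 19, 19, 19, 24, 25, 27
The 3 values of 19 occupy positions 5–7 → average rank 6.
Method 2 values → pooled ranks: 25→9, 27→10, 15→3, 19→6, 24→8, 13→2
Rank sum = 9 + 10 + 3 + 6 + 8 + 2 = 38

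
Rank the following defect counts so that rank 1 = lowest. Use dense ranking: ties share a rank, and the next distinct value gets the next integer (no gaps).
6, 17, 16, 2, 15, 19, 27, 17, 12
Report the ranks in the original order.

Sorted (ascending): 2, 6, 12, 15, 16, 17, 17, 19, 27
The 2 values of 17 share dense rank 6.
Remaining distinct values take the next consecutive integers.

2, 6, 5, 1, 4, 7, 8, 6, 3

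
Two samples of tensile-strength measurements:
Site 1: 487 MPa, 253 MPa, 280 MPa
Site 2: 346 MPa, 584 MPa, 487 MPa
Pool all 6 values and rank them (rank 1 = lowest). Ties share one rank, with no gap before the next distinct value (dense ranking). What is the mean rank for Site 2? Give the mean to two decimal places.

4.00

Sorted (ascending): 253, 280, 346, 487, 487, 584
The 2 values of 487 share dense rank 4.
Remaining distinct values take the next consecutive integers.
Site 2 values → pooled ranks: 346→3, 584→5, 487→4
Mean rank = (3 + 5 + 4) / 3 = 4.00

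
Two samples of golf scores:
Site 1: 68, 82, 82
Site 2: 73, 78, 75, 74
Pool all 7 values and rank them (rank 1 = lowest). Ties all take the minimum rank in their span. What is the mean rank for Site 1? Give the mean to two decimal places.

Sorted (ascending): 68, 73, 74, 75, 78, 82, 82
The 2 values of 82 occupy positions 6–7 → each gets rank 6.
Site 1 values → pooled ranks: 68→1, 82→6, 82→6
Mean rank = (1 + 6 + 6) / 3 = 4.33

4.33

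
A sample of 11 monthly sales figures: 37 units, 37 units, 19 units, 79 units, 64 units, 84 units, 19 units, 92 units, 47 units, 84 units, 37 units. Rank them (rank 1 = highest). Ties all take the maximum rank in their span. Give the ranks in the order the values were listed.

Sorted (descending): 92, 84, 84, 79, 64, 47, 37, 37, 37, 19, 19
The 2 values of 84 occupy positions 2–3 → each gets rank 3.
The 3 values of 37 occupy positions 7–9 → each gets rank 9.
The 2 values of 19 occupy positions 10–11 → each gets rank 11.

9, 9, 11, 4, 5, 3, 11, 1, 6, 3, 9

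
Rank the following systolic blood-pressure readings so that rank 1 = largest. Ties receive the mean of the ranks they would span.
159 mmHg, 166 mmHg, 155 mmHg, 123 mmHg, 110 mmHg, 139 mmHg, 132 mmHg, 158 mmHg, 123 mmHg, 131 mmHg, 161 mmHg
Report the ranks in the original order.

Sorted (descending): 166, 161, 159, 158, 155, 139, 132, 131, 123, 123, 110
The 2 values of 123 occupy positions 9–10 → average rank (9+10)/2 = 9.5.

3, 1, 5, 9.5, 11, 6, 7, 4, 9.5, 8, 2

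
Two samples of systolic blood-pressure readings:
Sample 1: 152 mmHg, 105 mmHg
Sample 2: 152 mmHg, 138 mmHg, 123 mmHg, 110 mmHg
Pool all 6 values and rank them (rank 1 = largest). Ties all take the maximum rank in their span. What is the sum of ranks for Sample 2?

Sorted (descending): 152, 152, 138, 123, 110, 105
The 2 values of 152 occupy positions 1–2 → each gets rank 2.
Sample 2 values → pooled ranks: 152→2, 138→3, 123→4, 110→5
Rank sum = 2 + 3 + 4 + 5 = 14

14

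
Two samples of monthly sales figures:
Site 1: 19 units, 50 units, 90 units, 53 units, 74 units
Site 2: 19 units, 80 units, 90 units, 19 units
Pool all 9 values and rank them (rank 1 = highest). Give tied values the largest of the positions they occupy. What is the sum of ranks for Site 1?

26

Sorted (descending): 90, 90, 80, 74, 53, 50, 19, 19, 19
The 2 values of 90 occupy positions 1–2 → each gets rank 2.
The 3 values of 19 occupy positions 7–9 → each gets rank 9.
Site 1 values → pooled ranks: 19→9, 50→6, 90→2, 53→5, 74→4
Rank sum = 9 + 6 + 2 + 5 + 4 = 26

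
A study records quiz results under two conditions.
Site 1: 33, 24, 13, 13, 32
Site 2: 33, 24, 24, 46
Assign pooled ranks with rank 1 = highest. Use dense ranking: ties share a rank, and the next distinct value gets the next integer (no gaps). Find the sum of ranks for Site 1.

Sorted (descending): 46, 33, 33, 32, 24, 24, 24, 13, 13
The 2 values of 33 share dense rank 2.
The 3 values of 24 share dense rank 4.
The 2 values of 13 share dense rank 5.
Remaining distinct values take the next consecutive integers.
Site 1 values → pooled ranks: 33→2, 24→4, 13→5, 13→5, 32→3
Rank sum = 2 + 4 + 5 + 5 + 3 = 19

19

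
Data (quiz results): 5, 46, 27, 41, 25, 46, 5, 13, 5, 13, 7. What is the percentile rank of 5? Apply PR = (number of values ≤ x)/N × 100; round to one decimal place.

N = 11.
Strictly below 5: 0. Equal to 5: 3.
PR = 3/11 × 100 = 27.3

27.3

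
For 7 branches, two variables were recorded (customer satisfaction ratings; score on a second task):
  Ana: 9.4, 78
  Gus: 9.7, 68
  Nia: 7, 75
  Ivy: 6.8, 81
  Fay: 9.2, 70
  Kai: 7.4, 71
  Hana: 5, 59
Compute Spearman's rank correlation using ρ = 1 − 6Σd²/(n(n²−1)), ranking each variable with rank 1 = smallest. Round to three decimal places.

-0.036

Ranks of variable 1: 6, 7, 3, 2, 5, 4, 1
Ranks of variable 2: 6, 2, 5, 7, 3, 4, 1
d = r₁ − r₂: 0, 5, -2, -5, 2, 0, 0
d²: 0, 25, 4, 25, 4, 0, 0; Σd² = 58
ρ = 1 − 6·58/(7·48) = 1 − 348/336 = -0.036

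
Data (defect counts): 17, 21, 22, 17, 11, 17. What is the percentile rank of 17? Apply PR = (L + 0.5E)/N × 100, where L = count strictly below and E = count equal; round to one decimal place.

41.7

N = 6.
Strictly below 17: 1. Equal to 17: 3.
PR = (1 + 0.5·3)/6 × 100 = 41.7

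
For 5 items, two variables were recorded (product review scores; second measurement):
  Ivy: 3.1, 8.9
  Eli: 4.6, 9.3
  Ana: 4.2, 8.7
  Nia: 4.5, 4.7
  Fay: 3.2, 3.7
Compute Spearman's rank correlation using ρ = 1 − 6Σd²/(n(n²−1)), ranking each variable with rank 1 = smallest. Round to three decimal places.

0.300

Ranks of variable 1: 1, 5, 3, 4, 2
Ranks of variable 2: 4, 5, 3, 2, 1
d = r₁ − r₂: -3, 0, 0, 2, 1
d²: 9, 0, 0, 4, 1; Σd² = 14
ρ = 1 − 6·14/(5·24) = 1 − 84/120 = 0.300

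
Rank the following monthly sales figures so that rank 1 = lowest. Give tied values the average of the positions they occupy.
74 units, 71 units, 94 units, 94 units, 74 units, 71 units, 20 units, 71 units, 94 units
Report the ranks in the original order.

5.5, 3, 8, 8, 5.5, 3, 1, 3, 8

Sorted (ascending): 20, 71, 71, 71, 74, 74, 94, 94, 94
The 3 values of 71 occupy positions 2–4 → average rank 3.
The 2 values of 74 occupy positions 5–6 → average rank (5+6)/2 = 5.5.
The 3 values of 94 occupy positions 7–9 → average rank 8.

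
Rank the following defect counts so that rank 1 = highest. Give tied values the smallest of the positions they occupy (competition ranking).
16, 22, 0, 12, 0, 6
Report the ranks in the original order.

Sorted (descending): 22, 16, 12, 6, 0, 0
The 2 values of 0 occupy positions 5–6 → each gets rank 5.

2, 1, 5, 3, 5, 4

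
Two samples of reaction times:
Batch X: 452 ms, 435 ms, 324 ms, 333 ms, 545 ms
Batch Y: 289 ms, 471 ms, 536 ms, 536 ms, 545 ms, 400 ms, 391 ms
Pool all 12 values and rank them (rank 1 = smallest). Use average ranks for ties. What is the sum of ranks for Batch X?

29.5

Sorted (ascending): 289, 324, 333, 391, 400, 435, 452, 471, 536, 536, 545, 545
The 2 values of 536 occupy positions 9–10 → average rank (9+10)/2 = 9.5.
The 2 values of 545 occupy positions 11–12 → average rank (11+12)/2 = 11.5.
Batch X values → pooled ranks: 452→7, 435→6, 324→2, 333→3, 545→11.5
Rank sum = 7 + 6 + 2 + 3 + 11.5 = 29.5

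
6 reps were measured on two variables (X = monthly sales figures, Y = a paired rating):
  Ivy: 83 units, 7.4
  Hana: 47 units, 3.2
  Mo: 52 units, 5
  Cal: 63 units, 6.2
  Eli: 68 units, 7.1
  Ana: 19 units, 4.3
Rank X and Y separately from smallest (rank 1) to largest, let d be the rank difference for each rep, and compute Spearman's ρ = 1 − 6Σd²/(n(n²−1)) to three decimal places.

0.943

Ranks of variable 1: 6, 2, 3, 4, 5, 1
Ranks of variable 2: 6, 1, 3, 4, 5, 2
d = r₁ − r₂: 0, 1, 0, 0, 0, -1
d²: 0, 1, 0, 0, 0, 1; Σd² = 2
ρ = 1 − 6·2/(6·35) = 1 − 12/210 = 0.943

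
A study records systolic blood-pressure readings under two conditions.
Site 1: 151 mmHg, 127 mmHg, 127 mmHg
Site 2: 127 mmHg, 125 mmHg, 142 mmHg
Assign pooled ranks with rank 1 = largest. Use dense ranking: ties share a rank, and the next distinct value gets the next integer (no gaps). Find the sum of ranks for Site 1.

7

Sorted (descending): 151, 142, 127, 127, 127, 125
The 3 values of 127 share dense rank 3.
Remaining distinct values take the next consecutive integers.
Site 1 values → pooled ranks: 151→1, 127→3, 127→3
Rank sum = 1 + 3 + 3 = 7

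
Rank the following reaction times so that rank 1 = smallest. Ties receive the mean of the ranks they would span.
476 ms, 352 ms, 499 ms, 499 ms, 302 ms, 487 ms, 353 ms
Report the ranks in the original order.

Sorted (ascending): 302, 352, 353, 476, 487, 499, 499
The 2 values of 499 occupy positions 6–7 → average rank (6+7)/2 = 6.5.

4, 2, 6.5, 6.5, 1, 5, 3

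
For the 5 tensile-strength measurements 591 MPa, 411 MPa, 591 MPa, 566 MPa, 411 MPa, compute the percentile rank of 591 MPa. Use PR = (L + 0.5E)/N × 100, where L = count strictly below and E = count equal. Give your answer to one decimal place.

N = 5.
Strictly below 591: 3. Equal to 591: 2.
PR = (3 + 0.5·2)/5 × 100 = 80.0

80.0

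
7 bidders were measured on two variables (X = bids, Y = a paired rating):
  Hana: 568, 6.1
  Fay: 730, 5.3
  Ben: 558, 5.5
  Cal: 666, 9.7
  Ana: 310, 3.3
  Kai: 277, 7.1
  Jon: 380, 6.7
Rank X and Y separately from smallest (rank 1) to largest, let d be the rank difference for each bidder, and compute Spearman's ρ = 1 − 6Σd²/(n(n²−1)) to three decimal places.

-0.036

Ranks of variable 1: 5, 7, 4, 6, 2, 1, 3
Ranks of variable 2: 4, 2, 3, 7, 1, 6, 5
d = r₁ − r₂: 1, 5, 1, -1, 1, -5, -2
d²: 1, 25, 1, 1, 1, 25, 4; Σd² = 58
ρ = 1 − 6·58/(7·48) = 1 − 348/336 = -0.036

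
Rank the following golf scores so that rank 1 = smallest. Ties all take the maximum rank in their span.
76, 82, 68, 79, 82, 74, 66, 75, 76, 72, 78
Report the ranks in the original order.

7, 11, 2, 9, 11, 4, 1, 5, 7, 3, 8

Sorted (ascending): 66, 68, 72, 74, 75, 76, 76, 78, 79, 82, 82
The 2 values of 76 occupy positions 6–7 → each gets rank 7.
The 2 values of 82 occupy positions 10–11 → each gets rank 11.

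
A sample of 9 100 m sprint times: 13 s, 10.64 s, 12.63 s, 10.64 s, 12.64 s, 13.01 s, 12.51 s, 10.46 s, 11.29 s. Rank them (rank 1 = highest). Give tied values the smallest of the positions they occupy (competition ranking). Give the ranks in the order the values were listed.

Sorted (descending): 13.01, 13, 12.64, 12.63, 12.51, 11.29, 10.64, 10.64, 10.46
The 2 values of 10.64 occupy positions 7–8 → each gets rank 7.

2, 7, 4, 7, 3, 1, 5, 9, 6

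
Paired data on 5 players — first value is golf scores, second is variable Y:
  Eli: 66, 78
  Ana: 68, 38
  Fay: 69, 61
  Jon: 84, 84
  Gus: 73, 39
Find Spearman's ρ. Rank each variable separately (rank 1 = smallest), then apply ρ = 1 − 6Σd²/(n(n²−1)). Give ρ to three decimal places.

Ranks of variable 1: 1, 2, 3, 5, 4
Ranks of variable 2: 4, 1, 3, 5, 2
d = r₁ − r₂: -3, 1, 0, 0, 2
d²: 9, 1, 0, 0, 4; Σd² = 14
ρ = 1 − 6·14/(5·24) = 1 − 84/120 = 0.300

0.300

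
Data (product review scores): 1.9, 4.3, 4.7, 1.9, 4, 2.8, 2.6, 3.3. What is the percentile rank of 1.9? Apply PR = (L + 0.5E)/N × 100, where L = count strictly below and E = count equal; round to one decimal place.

12.5

N = 8.
Strictly below 1.9: 0. Equal to 1.9: 2.
PR = (0 + 0.5·2)/8 × 100 = 12.5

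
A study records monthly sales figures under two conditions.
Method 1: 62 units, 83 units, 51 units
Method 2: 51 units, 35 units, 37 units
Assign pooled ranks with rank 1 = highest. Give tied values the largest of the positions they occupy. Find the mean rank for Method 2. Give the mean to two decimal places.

5.00

Sorted (descending): 83, 62, 51, 51, 37, 35
The 2 values of 51 occupy positions 3–4 → each gets rank 4.
Method 2 values → pooled ranks: 51→4, 35→6, 37→5
Mean rank = (4 + 6 + 5) / 3 = 5.00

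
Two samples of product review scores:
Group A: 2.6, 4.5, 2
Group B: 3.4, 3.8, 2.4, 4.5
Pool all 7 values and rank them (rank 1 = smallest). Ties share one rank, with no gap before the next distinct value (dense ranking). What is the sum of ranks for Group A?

Sorted (ascending): 2, 2.4, 2.6, 3.4, 3.8, 4.5, 4.5
The 2 values of 4.5 share dense rank 6.
Remaining distinct values take the next consecutive integers.
Group A values → pooled ranks: 2.6→3, 4.5→6, 2→1
Rank sum = 3 + 6 + 1 = 10

10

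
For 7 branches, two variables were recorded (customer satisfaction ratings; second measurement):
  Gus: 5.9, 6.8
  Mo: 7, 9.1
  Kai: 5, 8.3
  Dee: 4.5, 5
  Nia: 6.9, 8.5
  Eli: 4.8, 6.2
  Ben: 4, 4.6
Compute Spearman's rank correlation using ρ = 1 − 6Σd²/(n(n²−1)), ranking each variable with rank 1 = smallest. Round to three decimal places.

0.964

Ranks of variable 1: 5, 7, 4, 2, 6, 3, 1
Ranks of variable 2: 4, 7, 5, 2, 6, 3, 1
d = r₁ − r₂: 1, 0, -1, 0, 0, 0, 0
d²: 1, 0, 1, 0, 0, 0, 0; Σd² = 2
ρ = 1 − 6·2/(7·48) = 1 − 12/336 = 0.964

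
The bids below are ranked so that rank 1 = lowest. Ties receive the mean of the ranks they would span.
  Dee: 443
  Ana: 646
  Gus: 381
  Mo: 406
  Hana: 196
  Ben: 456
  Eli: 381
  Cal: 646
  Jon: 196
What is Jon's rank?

Sorted (ascending): 196, 196, 381, 381, 406, 443, 456, 646, 646
The 2 values of 196 occupy positions 1–2 → average rank (1+2)/2 = 1.5.
The 2 values of 381 occupy positions 3–4 → average rank (3+4)/2 = 3.5.
The 2 values of 646 occupy positions 8–9 → average rank (8+9)/2 = 8.5.
Jon has value 196 → rank 1.5.

1.5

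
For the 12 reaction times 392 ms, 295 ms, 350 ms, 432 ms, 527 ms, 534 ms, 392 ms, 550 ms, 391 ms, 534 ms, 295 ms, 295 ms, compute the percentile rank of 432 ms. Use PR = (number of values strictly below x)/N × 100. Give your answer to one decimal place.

N = 12.
Strictly below 432: 7. Equal to 432: 1.
PR = 7/12 × 100 = 58.3

58.3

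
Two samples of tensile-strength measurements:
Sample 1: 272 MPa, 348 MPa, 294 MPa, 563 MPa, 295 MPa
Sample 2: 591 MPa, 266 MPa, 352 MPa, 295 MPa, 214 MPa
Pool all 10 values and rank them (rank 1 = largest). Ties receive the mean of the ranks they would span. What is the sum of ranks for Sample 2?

28.5

Sorted (descending): 591, 563, 352, 348, 295, 295, 294, 272, 266, 214
The 2 values of 295 occupy positions 5–6 → average rank (5+6)/2 = 5.5.
Sample 2 values → pooled ranks: 591→1, 266→9, 352→3, 295→5.5, 214→10
Rank sum = 1 + 9 + 3 + 5.5 + 10 = 28.5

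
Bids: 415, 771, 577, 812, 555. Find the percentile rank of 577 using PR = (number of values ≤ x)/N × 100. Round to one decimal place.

N = 5.
Strictly below 577: 2. Equal to 577: 1.
PR = 3/5 × 100 = 60.0

60.0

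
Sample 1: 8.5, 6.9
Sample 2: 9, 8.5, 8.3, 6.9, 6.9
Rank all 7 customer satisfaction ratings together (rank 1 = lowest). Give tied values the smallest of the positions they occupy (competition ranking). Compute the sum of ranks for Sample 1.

6

Sorted (ascending): 6.9, 6.9, 6.9, 8.3, 8.5, 8.5, 9
The 3 values of 6.9 occupy positions 1–3 → each gets rank 1.
The 2 values of 8.5 occupy positions 5–6 → each gets rank 5.
Sample 1 values → pooled ranks: 8.5→5, 6.9→1
Rank sum = 5 + 1 = 6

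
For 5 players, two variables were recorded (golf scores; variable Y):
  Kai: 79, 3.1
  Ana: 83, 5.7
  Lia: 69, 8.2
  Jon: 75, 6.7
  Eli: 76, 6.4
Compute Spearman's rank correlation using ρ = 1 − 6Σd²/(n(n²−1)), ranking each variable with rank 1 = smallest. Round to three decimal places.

-0.900

Ranks of variable 1: 4, 5, 1, 2, 3
Ranks of variable 2: 1, 2, 5, 4, 3
d = r₁ − r₂: 3, 3, -4, -2, 0
d²: 9, 9, 16, 4, 0; Σd² = 38
ρ = 1 − 6·38/(5·24) = 1 − 228/120 = -0.900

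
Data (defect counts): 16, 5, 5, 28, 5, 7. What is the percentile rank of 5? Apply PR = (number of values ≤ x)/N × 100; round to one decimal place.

N = 6.
Strictly below 5: 0. Equal to 5: 3.
PR = 3/6 × 100 = 50.0

50.0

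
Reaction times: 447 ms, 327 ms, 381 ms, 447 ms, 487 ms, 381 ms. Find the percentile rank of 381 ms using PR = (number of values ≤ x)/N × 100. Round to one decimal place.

50.0

N = 6.
Strictly below 381: 1. Equal to 381: 2.
PR = 3/6 × 100 = 50.0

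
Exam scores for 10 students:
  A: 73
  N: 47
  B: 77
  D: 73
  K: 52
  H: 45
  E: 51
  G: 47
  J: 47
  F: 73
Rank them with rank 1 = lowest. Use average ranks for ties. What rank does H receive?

Sorted (ascending): 45, 47, 47, 47, 51, 52, 73, 73, 73, 77
The 3 values of 47 occupy positions 2–4 → average rank 3.
The 3 values of 73 occupy positions 7–9 → average rank 8.
H has value 45 → rank 1.

1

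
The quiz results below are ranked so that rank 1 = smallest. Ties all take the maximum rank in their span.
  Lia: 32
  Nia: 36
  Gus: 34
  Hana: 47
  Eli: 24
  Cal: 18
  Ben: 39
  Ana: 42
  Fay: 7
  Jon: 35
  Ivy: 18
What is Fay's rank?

Sorted (ascending): 7, 18, 18, 24, 32, 34, 35, 36, 39, 42, 47
The 2 values of 18 occupy positions 2–3 → each gets rank 3.
Fay has value 7 → rank 1.

1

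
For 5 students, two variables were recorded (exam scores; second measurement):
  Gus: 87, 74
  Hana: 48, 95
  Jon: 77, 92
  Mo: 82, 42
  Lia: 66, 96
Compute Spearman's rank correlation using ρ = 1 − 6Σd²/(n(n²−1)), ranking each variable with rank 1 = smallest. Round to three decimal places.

Ranks of variable 1: 5, 1, 3, 4, 2
Ranks of variable 2: 2, 4, 3, 1, 5
d = r₁ − r₂: 3, -3, 0, 3, -3
d²: 9, 9, 0, 9, 9; Σd² = 36
ρ = 1 − 6·36/(5·24) = 1 − 216/120 = -0.800

-0.800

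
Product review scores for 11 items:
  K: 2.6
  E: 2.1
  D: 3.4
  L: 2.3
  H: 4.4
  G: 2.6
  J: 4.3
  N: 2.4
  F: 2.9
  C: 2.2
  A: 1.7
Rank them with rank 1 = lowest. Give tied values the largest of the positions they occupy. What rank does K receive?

Sorted (ascending): 1.7, 2.1, 2.2, 2.3, 2.4, 2.6, 2.6, 2.9, 3.4, 4.3, 4.4
The 2 values of 2.6 occupy positions 6–7 → each gets rank 7.
K has value 2.6 → rank 7.

7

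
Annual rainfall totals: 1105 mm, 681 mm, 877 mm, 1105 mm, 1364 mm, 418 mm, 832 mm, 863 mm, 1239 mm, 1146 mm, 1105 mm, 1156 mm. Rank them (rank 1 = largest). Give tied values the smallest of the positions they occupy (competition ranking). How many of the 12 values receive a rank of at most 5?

7

Sorted (descending): 1364, 1239, 1156, 1146, 1105, 1105, 1105, 877, 863, 832, 681, 418
The 3 values of 1105 occupy positions 5–7 → each gets rank 5.
Ranks ≤ 5: {1, 2, 3, 4, 5, 5, 5} → 7 values.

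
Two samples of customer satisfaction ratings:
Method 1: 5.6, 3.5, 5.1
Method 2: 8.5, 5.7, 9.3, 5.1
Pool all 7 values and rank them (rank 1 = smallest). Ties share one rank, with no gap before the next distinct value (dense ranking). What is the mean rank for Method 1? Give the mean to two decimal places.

2.00

Sorted (ascending): 3.5, 5.1, 5.1, 5.6, 5.7, 8.5, 9.3
The 2 values of 5.1 share dense rank 2.
Remaining distinct values take the next consecutive integers.
Method 1 values → pooled ranks: 5.6→3, 3.5→1, 5.1→2
Mean rank = (3 + 1 + 2) / 3 = 2.00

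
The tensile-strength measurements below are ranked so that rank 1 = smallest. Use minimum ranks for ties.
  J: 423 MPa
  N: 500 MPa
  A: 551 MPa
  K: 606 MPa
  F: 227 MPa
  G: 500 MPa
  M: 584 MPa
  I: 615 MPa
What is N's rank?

Sorted (ascending): 227, 423, 500, 500, 551, 584, 606, 615
The 2 values of 500 occupy positions 3–4 → each gets rank 3.
N has value 500 MPa → rank 3.

3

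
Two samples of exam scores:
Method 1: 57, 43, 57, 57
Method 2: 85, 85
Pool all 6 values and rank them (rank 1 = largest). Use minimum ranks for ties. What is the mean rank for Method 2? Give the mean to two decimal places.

Sorted (descending): 85, 85, 57, 57, 57, 43
The 2 values of 85 occupy positions 1–2 → each gets rank 1.
The 3 values of 57 occupy positions 3–5 → each gets rank 3.
Method 2 values → pooled ranks: 85→1, 85→1
Mean rank = (1 + 1) / 2 = 1.00

1.00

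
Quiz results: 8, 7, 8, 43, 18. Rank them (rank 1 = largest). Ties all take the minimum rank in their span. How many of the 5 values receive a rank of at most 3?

4

Sorted (descending): 43, 18, 8, 8, 7
The 2 values of 8 occupy positions 3–4 → each gets rank 3.
Ranks ≤ 3: {1, 2, 3, 3} → 4 values.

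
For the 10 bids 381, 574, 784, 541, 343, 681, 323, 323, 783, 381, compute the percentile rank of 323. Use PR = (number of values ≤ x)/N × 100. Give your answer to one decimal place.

20.0

N = 10.
Strictly below 323: 0. Equal to 323: 2.
PR = 2/10 × 100 = 20.0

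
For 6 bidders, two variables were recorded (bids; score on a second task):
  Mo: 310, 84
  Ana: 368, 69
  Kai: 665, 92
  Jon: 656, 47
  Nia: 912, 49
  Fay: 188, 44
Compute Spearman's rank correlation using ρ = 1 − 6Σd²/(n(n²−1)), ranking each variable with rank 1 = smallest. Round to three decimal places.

Ranks of variable 1: 2, 3, 5, 4, 6, 1
Ranks of variable 2: 5, 4, 6, 2, 3, 1
d = r₁ − r₂: -3, -1, -1, 2, 3, 0
d²: 9, 1, 1, 4, 9, 0; Σd² = 24
ρ = 1 − 6·24/(6·35) = 1 − 144/210 = 0.314

0.314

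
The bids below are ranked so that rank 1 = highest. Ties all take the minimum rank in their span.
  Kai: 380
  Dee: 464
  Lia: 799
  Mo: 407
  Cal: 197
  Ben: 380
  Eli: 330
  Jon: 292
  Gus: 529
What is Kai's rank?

5

Sorted (descending): 799, 529, 464, 407, 380, 380, 330, 292, 197
The 2 values of 380 occupy positions 5–6 → each gets rank 5.
Kai has value 380 → rank 5.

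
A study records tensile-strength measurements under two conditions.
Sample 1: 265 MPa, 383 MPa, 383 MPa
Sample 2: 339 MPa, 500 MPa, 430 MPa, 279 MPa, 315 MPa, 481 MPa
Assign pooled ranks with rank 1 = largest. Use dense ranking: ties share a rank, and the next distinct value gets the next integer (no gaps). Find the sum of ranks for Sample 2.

Sorted (descending): 500, 481, 430, 383, 383, 339, 315, 279, 265
The 2 values of 383 share dense rank 4.
Remaining distinct values take the next consecutive integers.
Sample 2 values → pooled ranks: 339→5, 500→1, 430→3, 279→7, 315→6, 481→2
Rank sum = 5 + 1 + 3 + 7 + 6 + 2 = 24

24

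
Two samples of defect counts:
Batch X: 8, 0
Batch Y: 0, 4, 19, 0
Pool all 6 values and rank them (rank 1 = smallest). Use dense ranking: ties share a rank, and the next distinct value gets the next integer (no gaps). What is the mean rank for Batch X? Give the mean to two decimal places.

Sorted (ascending): 0, 0, 0, 4, 8, 19
The 3 values of 0 share dense rank 1.
Remaining distinct values take the next consecutive integers.
Batch X values → pooled ranks: 8→3, 0→1
Mean rank = (3 + 1) / 2 = 2.00

2.00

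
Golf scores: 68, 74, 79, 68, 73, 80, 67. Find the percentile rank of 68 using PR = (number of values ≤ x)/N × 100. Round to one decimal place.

N = 7.
Strictly below 68: 1. Equal to 68: 2.
PR = 3/7 × 100 = 42.9

42.9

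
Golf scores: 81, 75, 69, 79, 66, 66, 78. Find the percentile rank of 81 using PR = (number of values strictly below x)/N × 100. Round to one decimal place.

N = 7.
Strictly below 81: 6. Equal to 81: 1.
PR = 6/7 × 100 = 85.7

85.7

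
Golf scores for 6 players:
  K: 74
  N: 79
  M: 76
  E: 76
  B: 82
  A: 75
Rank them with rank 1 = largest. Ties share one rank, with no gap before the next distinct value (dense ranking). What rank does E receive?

Sorted (descending): 82, 79, 76, 76, 75, 74
The 2 values of 76 share dense rank 3.
Remaining distinct values take the next consecutive integers.
E has value 76 → rank 3.

3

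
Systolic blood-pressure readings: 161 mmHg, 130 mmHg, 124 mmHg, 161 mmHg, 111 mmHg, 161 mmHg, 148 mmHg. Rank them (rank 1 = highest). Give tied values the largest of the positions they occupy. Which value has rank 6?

Sorted (descending): 161, 161, 161, 148, 130, 124, 111
The 3 values of 161 occupy positions 1–3 → each gets rank 3.
Rank 6 → value 124.

124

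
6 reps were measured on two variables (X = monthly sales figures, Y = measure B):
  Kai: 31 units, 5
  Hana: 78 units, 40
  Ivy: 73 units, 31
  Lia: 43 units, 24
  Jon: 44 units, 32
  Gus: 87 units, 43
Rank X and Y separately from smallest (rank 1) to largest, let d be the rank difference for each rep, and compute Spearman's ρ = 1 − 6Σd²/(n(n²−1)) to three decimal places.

0.943

Ranks of variable 1: 1, 5, 4, 2, 3, 6
Ranks of variable 2: 1, 5, 3, 2, 4, 6
d = r₁ − r₂: 0, 0, 1, 0, -1, 0
d²: 0, 0, 1, 0, 1, 0; Σd² = 2
ρ = 1 − 6·2/(6·35) = 1 − 12/210 = 0.943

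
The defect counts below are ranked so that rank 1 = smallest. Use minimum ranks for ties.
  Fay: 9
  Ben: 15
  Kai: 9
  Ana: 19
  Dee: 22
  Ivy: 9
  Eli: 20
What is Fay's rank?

1

Sorted (ascending): 9, 9, 9, 15, 19, 20, 22
The 3 values of 9 occupy positions 1–3 → each gets rank 1.
Fay has value 9 → rank 1.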